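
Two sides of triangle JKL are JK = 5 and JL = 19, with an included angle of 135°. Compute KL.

When two sides and the included angle are known, the law of cosines gives the third side.
c^2 = a^2 + b^2 - 2ab cos(C) generalizes the Pythagorean theorem to non-right triangles.
Here: KL^2 = 25 + 361 - 190*(-sqrt(2)/2) = 95*sqrt(2) + 386
KL = sqrt(95*sqrt(2) + 386)

sqrt(95*sqrt(2) + 386)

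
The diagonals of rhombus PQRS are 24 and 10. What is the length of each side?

In a rhombus, the diagonals bisect each other perpendicularly, creating four congruent right triangles.
Each triangle has legs 12 (half of 24) and 5 (half of 10).
The hypotenuse of each right triangle is a side of the rhombus:
side = sqrt(12^2 + 5^2) = sqrt(169) = 13

13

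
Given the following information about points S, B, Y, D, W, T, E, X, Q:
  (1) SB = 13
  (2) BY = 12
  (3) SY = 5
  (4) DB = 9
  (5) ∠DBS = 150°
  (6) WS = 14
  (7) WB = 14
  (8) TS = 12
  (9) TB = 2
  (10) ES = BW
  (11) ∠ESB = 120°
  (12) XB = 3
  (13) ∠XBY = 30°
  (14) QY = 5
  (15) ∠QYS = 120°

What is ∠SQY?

Step 1: By the law of cosines on triangle QYS: QS² = 5² + 5² − 2·5·5·cos(120°) = 75, so QS = 5·√3.
Step 2: By the inverse law of cosines on triangle SQY: cos(∠SQY) = ((5·√3)² + 5² − 5²) / (2·5·√3·5) = 75/86.6 = 0.866, so ∠SQY = 30°.

Therefore, the measure of angle ∠SQY = 30°.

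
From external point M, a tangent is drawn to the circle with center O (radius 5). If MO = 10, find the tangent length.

Let T be the point of tangency. Then OT ⊥ MT (radius ⊥ tangent).
In right triangle OTM: OM² = OT² + MT²
10² = 5² + MT²
MT² = 75, MT = 5*sqrt(3)

5*sqrt(3)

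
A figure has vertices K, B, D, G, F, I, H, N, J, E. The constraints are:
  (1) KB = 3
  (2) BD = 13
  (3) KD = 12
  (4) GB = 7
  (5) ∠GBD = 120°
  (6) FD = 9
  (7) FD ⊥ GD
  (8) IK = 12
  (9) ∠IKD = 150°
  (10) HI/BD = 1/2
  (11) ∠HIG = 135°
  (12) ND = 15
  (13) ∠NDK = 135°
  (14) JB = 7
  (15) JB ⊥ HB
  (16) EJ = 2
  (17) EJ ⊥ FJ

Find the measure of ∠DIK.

Step 1: By the law of cosines on triangle IKD: ID² = 12² + 12² − 2·12·12·cos(150°) = 537.42, so ID ≈ 23.18.
Step 2: By the inverse law of cosines on triangle DIK: cos(∠DIK) = (23.18² + 12² − 12²) / (2·23.18·12) = 537.42/556.37 = 0.9659, so ∠DIK = 15°.

Therefore, the measure of angle ∠DIK = 15°.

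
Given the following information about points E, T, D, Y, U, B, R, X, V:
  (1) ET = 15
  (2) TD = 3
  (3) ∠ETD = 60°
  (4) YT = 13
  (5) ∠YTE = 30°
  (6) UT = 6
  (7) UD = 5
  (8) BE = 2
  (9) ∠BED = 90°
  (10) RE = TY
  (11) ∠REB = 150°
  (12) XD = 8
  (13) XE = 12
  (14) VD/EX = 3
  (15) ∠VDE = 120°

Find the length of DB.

Step 1: By the law of cosines on triangle ETD: ED² = 15² + 3² − 2·15·3·cos(60°) = 189, so ED = 3·√21.
Step 2: By the law of cosines on triangle DEB: DB² = (3·√21)² + 2² − 2·3·√21·2·cos(90°) = 193, so DB = √193.

Therefore, the length of DB = √193.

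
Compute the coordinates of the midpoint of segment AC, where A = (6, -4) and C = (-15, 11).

The midpoint is the point halfway along the segment.
Move half the horizontal distance: 6 + (-15 - 6)/2 = 6 + -21/2 = -9/2
Move half the vertical distance: -4 + (11 - -4)/2 = -4 + 15/2 = 7/2
Midpoint = (-9/2, 7/2)

(-9/2, 7/2)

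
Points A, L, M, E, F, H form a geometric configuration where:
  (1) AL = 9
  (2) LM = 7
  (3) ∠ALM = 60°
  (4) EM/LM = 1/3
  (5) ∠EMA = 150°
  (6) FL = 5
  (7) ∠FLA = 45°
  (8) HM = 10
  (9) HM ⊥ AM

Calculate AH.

Step 1: By the law of cosines on triangle ALM: AM² = 9² + 7² − 2·9·7·cos(60°) = 67, so AM = √67.
Step 2: By the law of cosines on triangle AMH: AH² = √67² + 10² − 2·√67·10·cos(90°) = 167, so AH = √167.

Therefore, the length of AH = √167.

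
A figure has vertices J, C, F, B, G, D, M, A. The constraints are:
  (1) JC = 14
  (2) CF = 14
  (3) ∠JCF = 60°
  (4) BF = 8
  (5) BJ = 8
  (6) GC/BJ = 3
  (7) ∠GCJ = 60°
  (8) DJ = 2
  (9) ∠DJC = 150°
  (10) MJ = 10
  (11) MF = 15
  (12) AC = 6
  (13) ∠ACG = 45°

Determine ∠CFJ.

Step 1: By the law of cosines on triangle FCJ: FJ² = 14² + 14² − 2·14·14·cos(60°) = 196, so FJ = 14.
Step 2: By the inverse law of cosines on triangle CFJ: cos(∠CFJ) = (14² + 14² − 14²) / (2·14·14) = 196/392 = 0.5, so ∠CFJ = 60°.

Therefore, the measure of angle ∠CFJ = 60°.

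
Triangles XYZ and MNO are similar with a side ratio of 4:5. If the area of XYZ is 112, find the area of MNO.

Area ratio = (4/5)^2 = 16/25. Area of MNO = 112 * 25/16 = 175.

175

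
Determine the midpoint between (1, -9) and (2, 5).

The midpoint is the average of the coordinates:
x: (1 + 2)/2 = 3/2
y: (-9 + 5)/2 = -2
Midpoint = (3/2, -2)

(3/2, -2)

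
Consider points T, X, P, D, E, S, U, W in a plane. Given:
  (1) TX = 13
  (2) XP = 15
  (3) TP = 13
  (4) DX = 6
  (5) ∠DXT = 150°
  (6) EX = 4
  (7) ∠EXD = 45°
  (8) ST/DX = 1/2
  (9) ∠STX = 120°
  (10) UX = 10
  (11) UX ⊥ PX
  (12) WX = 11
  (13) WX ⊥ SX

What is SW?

From the given relations: ST = 1/2·DX = 1/2·6 = 3.
Step 1: By the law of cosines on triangle STX: SX² = 3² + 13² − 2·3·13·cos(120°) = 217, so SX ≈ 14.73.
Step 2: By the law of cosines on triangle SXW: SW² = 14.73² + 11² − 2·14.73·11·cos(90°) = 338, so SW = 13·√2.

Therefore, the length of SW = 13·√2.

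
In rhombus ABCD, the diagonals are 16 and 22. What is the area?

The diagonals of a rhombus divide it into four right triangles.
Each triangle has legs 16/ 2 = 8 and 22/2 = 11, so each has area (1/2)*8*11 = 44.
Four such triangles give total area = (d1 * d2) / 2 = 176.

176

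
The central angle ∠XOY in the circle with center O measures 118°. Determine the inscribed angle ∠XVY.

Inscribed angle = 118° / 2 = 59° (inscribed angle theorem).

59°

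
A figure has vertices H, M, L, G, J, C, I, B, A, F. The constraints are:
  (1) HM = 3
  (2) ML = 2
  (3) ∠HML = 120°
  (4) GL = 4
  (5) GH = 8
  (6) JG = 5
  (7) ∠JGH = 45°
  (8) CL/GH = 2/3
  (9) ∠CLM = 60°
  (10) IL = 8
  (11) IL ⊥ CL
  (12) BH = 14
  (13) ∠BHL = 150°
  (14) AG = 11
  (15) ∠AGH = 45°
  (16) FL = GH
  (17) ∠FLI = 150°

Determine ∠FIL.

From the given relations: FL = GH = 8.
Step 1: By the law of cosines on triangle ILF: IF² = 8² + 8² − 2·8·8·cos(150°) = 238.85, so IF ≈ 15.45.
Step 2: By the inverse law of cosines on triangle FIL: cos(∠FIL) = (15.45² + 8² − 8²) / (2·15.45·8) = 238.85/247.28 = 0.9659, so ∠FIL = 15°.

Therefore, the measure of angle ∠FIL = 15°.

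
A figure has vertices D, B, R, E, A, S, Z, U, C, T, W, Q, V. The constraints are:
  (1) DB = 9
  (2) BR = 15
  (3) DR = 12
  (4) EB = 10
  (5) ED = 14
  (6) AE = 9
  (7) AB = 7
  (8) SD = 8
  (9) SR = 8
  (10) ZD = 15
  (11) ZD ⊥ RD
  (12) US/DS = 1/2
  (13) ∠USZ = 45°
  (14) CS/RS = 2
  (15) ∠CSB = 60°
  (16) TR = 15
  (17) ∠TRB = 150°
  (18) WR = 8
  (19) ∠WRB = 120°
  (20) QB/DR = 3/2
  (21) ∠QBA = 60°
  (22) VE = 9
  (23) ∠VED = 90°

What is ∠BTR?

Step 1: By the law of cosines on triangle TRB: TB² = 15² + 15² − 2·15·15·cos(150°) = 839.71, so TB ≈ 28.98.
Step 2: By the inverse law of cosines on triangle BTR: cos(∠BTR) = (28.98² + 15² − 15²) / (2·28.98·15) = 839.71/869.33 = 0.9659, so ∠BTR = 15°.

Therefore, the measure of angle ∠BTR = 15°.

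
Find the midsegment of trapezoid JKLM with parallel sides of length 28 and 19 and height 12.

The midsegment (median) of a trapezoid connects the midpoints of the non-parallel sides.
Its length is the average of the two bases: (28 + 19) / 2 = 47/2.

47/2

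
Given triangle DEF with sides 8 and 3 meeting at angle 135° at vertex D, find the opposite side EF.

When two sides and the included angle are known, the law of cosines gives the third side.
c^2 = a^2 + b^2 - 2ab cos(C) generalizes the Pythagorean theorem to non-right triangles.
Here: EF^2 = 64 + 9 - 48*(-sqrt(2)/2) = 24*sqrt(2) + 73
EF = sqrt(24*sqrt(2) + 73)

sqrt(24*sqrt(2) + 73)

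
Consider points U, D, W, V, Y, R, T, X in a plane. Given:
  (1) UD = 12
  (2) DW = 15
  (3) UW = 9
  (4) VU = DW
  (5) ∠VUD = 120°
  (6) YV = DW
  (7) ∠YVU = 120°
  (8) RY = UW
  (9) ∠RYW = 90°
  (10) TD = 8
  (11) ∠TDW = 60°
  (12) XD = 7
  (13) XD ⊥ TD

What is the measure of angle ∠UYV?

From the given relations: YV = DW = 15; VU = DW = 15.
Step 1: By the law of cosines on triangle YVU: YU² = 15² + 15² − 2·15·15·cos(120°) = 675, so YU = 15·√3.
Step 2: By the inverse law of cosines on triangle UYV: cos(∠UYV) = ((15·√3)² + 15² − 15²) / (2·15·√3·15) = 675/779.42 = 0.866, so ∠UYV = 30°.

Therefore, the measure of angle ∠UYV = 30°.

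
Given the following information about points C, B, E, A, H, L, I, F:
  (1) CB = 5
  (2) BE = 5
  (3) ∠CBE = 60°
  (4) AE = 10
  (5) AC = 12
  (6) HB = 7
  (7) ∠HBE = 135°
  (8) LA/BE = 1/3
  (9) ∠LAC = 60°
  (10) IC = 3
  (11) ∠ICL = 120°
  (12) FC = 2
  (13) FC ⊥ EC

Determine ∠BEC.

Step 1: By the law of cosines on triangle EBC: EC² = 5² + 5² − 2·5·5·cos(60°) = 25, so EC = 5.
Step 2: By the inverse law of cosines on triangle BEC: cos(∠BEC) = (5² + 5² − 5²) / (2·5·5) = 25/50 = 0.5, so ∠BEC = 60°.

Therefore, the measure of angle ∠BEC = 60°.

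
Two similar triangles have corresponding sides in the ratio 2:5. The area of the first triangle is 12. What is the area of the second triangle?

The ratio of areas of similar triangles = (side ratio)^2.
Side ratio = 2:5, so area ratio = 4:25.
Area of the second triangle / Area of the first triangle = 25/4
Area of the second triangle = 12 * 25/4 = 75

75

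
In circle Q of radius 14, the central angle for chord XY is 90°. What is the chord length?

Chord length = 2r sin(θ/2)
= 2 × 14 × sin(90°/2)
= 2 × 14 × sin(45°)
= 14*sqrt(2)

14*sqrt(2)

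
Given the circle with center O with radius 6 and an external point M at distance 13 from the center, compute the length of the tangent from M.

Let T be the point of tangency. Then OT ⊥ MT (radius ⊥ tangent).
In right triangle OTM: OM² = OT² + MT²
13² = 6² + MT²
MT² = 133, MT = sqrt(133)

sqrt(133)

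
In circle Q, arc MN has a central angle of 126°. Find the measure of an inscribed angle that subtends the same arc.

Inscribed angle = 126° / 2 = 63° (inscribed angle theorem).

63°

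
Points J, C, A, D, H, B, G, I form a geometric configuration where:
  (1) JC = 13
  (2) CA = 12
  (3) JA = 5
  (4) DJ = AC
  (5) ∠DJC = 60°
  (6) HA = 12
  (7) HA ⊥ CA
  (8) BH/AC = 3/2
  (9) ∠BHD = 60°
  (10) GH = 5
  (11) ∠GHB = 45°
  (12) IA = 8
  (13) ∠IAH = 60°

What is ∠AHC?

Step 1: By the law of cosines on triangle HAC: HC² = 12² + 12² − 2·12·12·cos(90°) = 288, so HC = 12·√2.
Step 2: By the inverse law of cosines on triangle AHC: cos(∠AHC) = (12² + (12·√2)² − 12²) / (2·12·12·√2) = 288/407.29 = 0.7071, so ∠AHC = 45°.

Therefore, the measure of angle ∠AHC = 45°.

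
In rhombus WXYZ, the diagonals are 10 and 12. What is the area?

The diagonals of a rhombus divide it into four right triangles.
Each triangle has legs 10/ 2 = 5 and 12/2 = 6, so each has area (1/2)*5*6 = 15.
Four such triangles give total area = (d1 * d2) / 2 = 60.

60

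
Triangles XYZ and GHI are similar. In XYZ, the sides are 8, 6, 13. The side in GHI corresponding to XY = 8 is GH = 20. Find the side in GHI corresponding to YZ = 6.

Similar triangles have proportional sides. Setting up the proportion:
GH / XY = HI / YZ
20 / 8 = HI / 6
HI = 6 * 20 / 8 = 15.

15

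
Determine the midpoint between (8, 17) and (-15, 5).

M = ((x₁ + x₂)/2, (y₁ + y₂)/2)
= ((8 + -15)/2, (17 + 5)/2)
= (-7/2, 22/2) = (-7/2, 11)

(-7/2, 11)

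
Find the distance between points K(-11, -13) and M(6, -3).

The horizontal distance is |6 - -11| = 17 and the vertical distance is |-3 - -13| = 10.
By the Pythagorean theorem, d = sqrt(17^2 + 10^2) = sqrt(389).

sqrt(389)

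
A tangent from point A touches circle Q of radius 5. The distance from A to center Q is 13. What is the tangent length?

Let T be the point of tangency. Then QT ⊥ AT (radius ⊥ tangent).
In right triangle QTA: QA² = QT² + AT²
13² = 5² + AT²
AT² = 144, AT = 12

12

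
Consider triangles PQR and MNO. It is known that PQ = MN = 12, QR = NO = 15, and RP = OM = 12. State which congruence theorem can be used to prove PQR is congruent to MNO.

Consider the given information: PQ = MN = 12, QR = NO = 15, and RP = OM = 12
This is not SAS or HL: SAS requires two sides and the included angle between them. HL only applies to right triangles with matching hypotenuse and leg.
The correct criterion is SSS. All three pairs of corresponding sides are equal (Side-Side-Side).

SSS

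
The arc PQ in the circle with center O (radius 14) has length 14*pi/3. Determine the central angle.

Arc length L = 2πr × θ/360, so θ = 360L / (2πr).
θ = 360 × 14*pi/3 / (2π × 14)
θ = 60°
θ = 60°

60°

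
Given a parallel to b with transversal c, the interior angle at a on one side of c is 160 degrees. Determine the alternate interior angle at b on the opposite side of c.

Alternate interior angles are equal: 160 degrees.

160 degrees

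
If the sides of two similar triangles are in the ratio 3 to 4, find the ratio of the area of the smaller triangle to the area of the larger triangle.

Area ratio = (side ratio)^2 = (3/4)^2 = 9:16.

9:16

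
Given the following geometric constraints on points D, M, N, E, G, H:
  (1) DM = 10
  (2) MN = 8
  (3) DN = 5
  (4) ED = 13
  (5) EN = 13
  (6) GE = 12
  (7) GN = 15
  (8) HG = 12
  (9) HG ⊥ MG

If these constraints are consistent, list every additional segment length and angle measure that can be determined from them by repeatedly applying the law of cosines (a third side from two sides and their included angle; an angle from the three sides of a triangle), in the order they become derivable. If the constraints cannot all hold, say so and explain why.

The constraints are consistent. Derivable facts, in order:
After 1 step:
- ∠DEN = 22.17°
- ∠DMN = 29.69°
- ∠DNE = 78.91°
- ∠DNM = 97.9°
- ∠EDN = 78.91°
- ∠EGN = 56.25°
- ∠ENG = 50.13°
- ∠GEN = 73.62°
- ∠MDN = 52.41°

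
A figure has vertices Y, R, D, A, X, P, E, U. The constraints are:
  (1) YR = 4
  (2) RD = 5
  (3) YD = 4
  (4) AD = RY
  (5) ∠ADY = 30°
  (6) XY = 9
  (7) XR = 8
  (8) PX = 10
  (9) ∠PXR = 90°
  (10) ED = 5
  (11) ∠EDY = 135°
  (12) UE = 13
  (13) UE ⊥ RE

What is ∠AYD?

From the given relations: AD = RY = 4.
Step 1: By the law of cosines on triangle YDA: YA² = 4² + 4² − 2·4·4·cos(30°) = 4.29, so YA ≈ 2.07.
Step 2: By the inverse law of cosines on triangle AYD: cos(∠AYD) = (2.07² + 4² − 4²) / (2·2.07·4) = 4.29/16.56 = 0.2588, so ∠AYD = 75°.

Therefore, the measure of angle ∠AYD = 75°.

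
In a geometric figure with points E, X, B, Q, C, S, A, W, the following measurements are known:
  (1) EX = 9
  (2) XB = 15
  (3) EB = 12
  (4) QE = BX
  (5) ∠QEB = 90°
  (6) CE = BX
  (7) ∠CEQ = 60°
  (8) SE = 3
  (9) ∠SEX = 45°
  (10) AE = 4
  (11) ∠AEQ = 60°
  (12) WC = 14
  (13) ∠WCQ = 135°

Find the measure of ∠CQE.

From the given relations: QE = BX = 15; CE = BX = 15.
Step 1: By the law of cosines on triangle QEC: QC² = 15² + 15² − 2·15·15·cos(60°) = 225, so QC = 15.
Step 2: By the inverse law of cosines on triangle CQE: cos(∠CQE) = (15² + 15² − 15²) / (2·15·15) = 225/450 = 0.5, so ∠CQE = 60°.

Therefore, the measure of angle ∠CQE = 60°.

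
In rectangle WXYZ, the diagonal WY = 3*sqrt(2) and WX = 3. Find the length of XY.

The diagonal of a rectangle forms a right triangle with the two sides.
Rearranging the Pythagorean theorem: missing side = sqrt(d^2 - known^2).
= sqrt(18 - 9) = sqrt(9) = 3.

3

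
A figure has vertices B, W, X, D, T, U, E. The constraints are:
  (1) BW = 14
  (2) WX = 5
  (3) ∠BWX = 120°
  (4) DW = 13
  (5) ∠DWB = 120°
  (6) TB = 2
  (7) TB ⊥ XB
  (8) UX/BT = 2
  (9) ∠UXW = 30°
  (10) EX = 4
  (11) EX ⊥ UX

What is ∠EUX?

From the given relations: UX = 2·BT = 2·2 = 4.
Step 1: By the law of cosines on triangle UXE: UE² = 4² + 4² − 2·4·4·cos(90°) = 32, so UE = 4·√2.
Step 2: By the inverse law of cosines on triangle EUX: cos(∠EUX) = ((4·√2)² + 4² − 4²) / (2·4·√2·4) = 32/45.25 = 0.7071, so ∠EUX = 45°.

Therefore, the measure of angle ∠EUX = 45°.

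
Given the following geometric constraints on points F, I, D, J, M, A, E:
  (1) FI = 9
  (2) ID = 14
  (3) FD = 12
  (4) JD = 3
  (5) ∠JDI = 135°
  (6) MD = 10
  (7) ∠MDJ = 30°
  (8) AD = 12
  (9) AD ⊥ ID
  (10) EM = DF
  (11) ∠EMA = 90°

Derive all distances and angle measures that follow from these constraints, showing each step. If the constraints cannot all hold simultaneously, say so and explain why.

The constraints are consistent.

From the given relations:
  EM = DF = 12

Step 1: From ID = 14, DJ = 3, and ∠IDJ = 135°, by the law of cosines:
  IJ² = ID² + DJ² - 2·ID·DJ·cos(135°) = 196 + 9 + 59.4 = 264.4
  IJ ≈ 16.26

Step 2: From ID = 14, DA = 12, and ∠IDA = 90°, by the law of cosines:
  IA² = ID² + DA² - 2·ID·DA·cos(90°) = 196 + 144 - 0 = 340
  IA = 2·√85

Step 3: From JD = 3, DM = 10, and ∠JDM = 30°, by the law of cosines:
  JM² = JD² + DM² - 2·JD·DM·cos(30°) = 9 + 100 - 51.96 = 57.04
  JM ≈ 7.55

Step 4: From FD = 12, FI = 9, DI = 14, by the inverse law of cosines:
  cos(∠DFI) = (FD² + FI² - DI²) / (2·FD·FI)
  ∠DFI = 82.28°

Step 5: From ID = 14, IF = 9, DF = 12, by the inverse law of cosines:
  cos(∠DIF) = (ID² + IF² - DF²) / (2·ID·IF)
  ∠DIF = 58.14°

Step 6: From DF = 12, DI = 14, FI = 9, by the inverse law of cosines:
  cos(∠FDI) = (DF² + DI² - FI²) / (2·DF·DI)
  ∠FDI = 39.57°

Step 7: From IA = 2·√85, ID = 14, AD = 12, by the inverse law of cosines:
  cos(∠AID) = (IA² + ID² - AD²) / (2·IA·ID)
  ∠AID = 40.6°

Step 8: From ID = 14, IJ = 16.26, DJ = 3, by the inverse law of cosines:
  cos(∠DIJ) = (ID² + IJ² - DJ²) / (2·ID·IJ)
  ∠DIJ = 7.5°

Step 9: From JD = 3, JI = 16.26, DI = 14, by the inverse law of cosines:
  cos(∠DJI) = (JD² + JI² - DI²) / (2·JD·JI)
  ∠DJI = 37.5°

Step 10: From JD = 3, JM = 7.55, DM = 10, by the inverse law of cosines:
  cos(∠DJM) = (JD² + JM² - DM²) / (2·JD·JM)
  ∠DJM = 138.54°

Step 11: From MD = 10, MJ = 7.55, DJ = 3, by the inverse law of cosines:
  cos(∠DMJ) = (MD² + MJ² - DJ²) / (2·MD·MJ)
  ∠DMJ = 11.46°

Step 12: From AD = 12, AI = 2·√85, DI = 14, by the inverse law of cosines:
  cos(∠DAI) = (AD² + AI² - DI²) / (2·AD·AI)
  ∠DAI = 49.4°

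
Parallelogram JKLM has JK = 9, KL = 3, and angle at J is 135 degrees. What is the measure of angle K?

Opposite sides of a parallelogram are parallel, so consecutive angles form co-interior angles on a transversal.
Co-interior angles sum to 180°, giving angle K = 180 - 135 = 45 degrees.

45 degrees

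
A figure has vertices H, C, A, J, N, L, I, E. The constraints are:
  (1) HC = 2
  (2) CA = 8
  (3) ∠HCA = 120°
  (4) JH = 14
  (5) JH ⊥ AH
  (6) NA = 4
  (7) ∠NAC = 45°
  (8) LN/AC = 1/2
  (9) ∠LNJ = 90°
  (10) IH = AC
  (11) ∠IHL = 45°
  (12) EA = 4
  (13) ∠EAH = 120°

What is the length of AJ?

Step 1: By the law of cosines on triangle HCA: HA² = 2² + 8² − 2·2·8·cos(120°) = 84, so HA = 2·√21.
Step 2: By the law of cosines on triangle AHJ: AJ² = (2·√21)² + 14² − 2·2·√21·14·cos(90°) = 280, so AJ = 2·√70.

Therefore, the length of AJ = 2·√70.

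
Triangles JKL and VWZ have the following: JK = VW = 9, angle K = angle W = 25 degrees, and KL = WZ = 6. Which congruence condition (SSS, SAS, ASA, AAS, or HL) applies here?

The given information provides:
JK = VW = 9, angle K = angle W = 25 degrees, and KL = WZ = 6
This matches the SAS congruence theorem.
Two pairs of corresponding sides and the included angle are equal (Side-Angle-Side).

SAS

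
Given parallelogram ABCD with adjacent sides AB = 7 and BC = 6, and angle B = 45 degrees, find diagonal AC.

Using the law of cosines:
d^2 = 7^2 + 6^2 - 2(7)(6)cos(45 degrees)
d^2 = 49 + 36 - 84*sqrt(2)/2
d^2 = 85 - 42*sqrt(2)
d = sqrt(85 - 42*sqrt(2))

sqrt(85 - 42*sqrt(2))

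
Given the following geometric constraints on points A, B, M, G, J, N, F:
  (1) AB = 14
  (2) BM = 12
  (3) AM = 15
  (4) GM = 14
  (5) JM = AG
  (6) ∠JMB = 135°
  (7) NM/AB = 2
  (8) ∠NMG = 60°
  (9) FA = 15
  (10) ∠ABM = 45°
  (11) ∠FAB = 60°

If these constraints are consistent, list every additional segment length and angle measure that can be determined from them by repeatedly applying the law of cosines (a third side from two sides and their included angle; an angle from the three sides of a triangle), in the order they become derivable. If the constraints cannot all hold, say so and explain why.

These constraints are not satisfiable: (1), (2) and (3) fix all three sides of triangle ABM, so by the law of cosines cos(∠ABM) = (14² + 12² − 15²) / (2·14·12) = 0.3423, i.e. ∠ABM ≈ 69.99°, which contradicts (10) ∠ABM = 45°. No planar figure meets all of them, so nothing further can be derived.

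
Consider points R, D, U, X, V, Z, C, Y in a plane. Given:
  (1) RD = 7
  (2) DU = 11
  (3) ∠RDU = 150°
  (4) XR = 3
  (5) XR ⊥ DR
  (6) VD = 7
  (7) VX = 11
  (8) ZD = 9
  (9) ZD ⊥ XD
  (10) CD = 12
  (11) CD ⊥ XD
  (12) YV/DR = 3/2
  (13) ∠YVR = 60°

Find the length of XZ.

Step 1: By the law of cosines on triangle XRD: XD² = 3² + 7² − 2·3·7·cos(90°) = 58, so XD = √58.
Step 2: By the law of cosines on triangle XDZ: XZ² = √58² + 9² − 2·√58·9·cos(90°) = 139, so XZ = √139.

Therefore, the length of XZ = √139.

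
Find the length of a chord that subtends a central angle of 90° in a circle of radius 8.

Chord = 2(8) sin(45°) = 8*sqrt(2)

8*sqrt(2)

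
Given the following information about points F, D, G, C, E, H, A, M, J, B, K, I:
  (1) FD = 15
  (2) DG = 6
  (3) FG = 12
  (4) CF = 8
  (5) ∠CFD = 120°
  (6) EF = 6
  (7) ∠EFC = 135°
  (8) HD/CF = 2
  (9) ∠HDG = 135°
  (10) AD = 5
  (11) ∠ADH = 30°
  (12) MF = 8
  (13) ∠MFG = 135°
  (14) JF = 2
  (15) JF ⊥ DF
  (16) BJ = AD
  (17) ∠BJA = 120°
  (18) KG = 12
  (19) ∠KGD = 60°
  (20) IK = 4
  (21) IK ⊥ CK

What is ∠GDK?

Step 1: By the law of cosines on triangle DGK: DK² = 6² + 12² − 2·6·12·cos(60°) = 108, so DK = 6·√3.
Step 2: By the inverse law of cosines on triangle GDK: cos(∠GDK) = (6² + (6·√3)² − 12²) / (2·6·6·√3) = 0/124.71 = 0, so ∠GDK = 90°.

Therefore, the measure of angle ∠GDK = 90°.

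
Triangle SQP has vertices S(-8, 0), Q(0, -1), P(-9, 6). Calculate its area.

The Shoelace formula computes the area from vertex coordinates by summing cross products.
For vertices (-8,0), (0,-1), (-9,6):
Signed sum = -8*-1 - 0*0 + 0*6 - -9*-1 + -9*0 - -8*6
= 8 + -9 + 48 = 47
Area = (1/2)|47| = 47/2.

47/2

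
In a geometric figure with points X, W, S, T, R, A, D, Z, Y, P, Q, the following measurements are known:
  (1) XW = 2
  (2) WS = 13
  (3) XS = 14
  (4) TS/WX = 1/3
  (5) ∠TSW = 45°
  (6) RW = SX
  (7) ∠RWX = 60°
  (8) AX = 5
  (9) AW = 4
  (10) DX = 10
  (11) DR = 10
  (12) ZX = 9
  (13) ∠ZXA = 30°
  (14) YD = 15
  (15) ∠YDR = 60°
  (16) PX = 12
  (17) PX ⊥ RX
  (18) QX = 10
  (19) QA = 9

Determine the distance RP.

From the given relations: RW = SX = 14.
Step 1: By the law of cosines on triangle XWR: XR² = 2² + 14² − 2·2·14·cos(60°) = 172, so XR = 2·√43.
Step 2: By the law of cosines on triangle RXP: RP² = (2·√43)² + 12² − 2·2·√43·12·cos(90°) = 316, so RP = 2·√79.

Therefore, the length of RP = 2·√79.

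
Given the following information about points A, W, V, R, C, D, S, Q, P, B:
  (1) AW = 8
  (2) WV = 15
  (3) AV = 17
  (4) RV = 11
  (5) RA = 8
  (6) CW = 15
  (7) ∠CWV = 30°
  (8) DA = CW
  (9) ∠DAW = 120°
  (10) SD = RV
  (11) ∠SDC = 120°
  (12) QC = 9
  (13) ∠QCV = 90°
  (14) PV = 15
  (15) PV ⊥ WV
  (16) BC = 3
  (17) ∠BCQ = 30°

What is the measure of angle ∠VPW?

Step 1: By the law of cosines on triangle PVW: PW² = 15² + 15² − 2·15·15·cos(90°) = 450, so PW = 15·√2.
Step 2: By the inverse law of cosines on triangle VPW: cos(∠VPW) = (15² + (15·√2)² − 15²) / (2·15·15·√2) = 450/636.4 = 0.7071, so ∠VPW = 45°.

Therefore, the measure of angle ∠VPW = 45°.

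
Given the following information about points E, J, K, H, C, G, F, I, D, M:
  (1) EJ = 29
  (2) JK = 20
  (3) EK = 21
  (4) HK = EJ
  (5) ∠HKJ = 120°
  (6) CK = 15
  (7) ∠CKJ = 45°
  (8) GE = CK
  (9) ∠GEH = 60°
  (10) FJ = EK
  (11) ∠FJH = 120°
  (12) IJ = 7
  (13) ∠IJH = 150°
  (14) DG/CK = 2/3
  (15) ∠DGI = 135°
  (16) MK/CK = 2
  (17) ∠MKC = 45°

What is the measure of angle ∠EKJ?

Step 1: By the inverse law of cosines on triangle EKJ: cos(∠EKJ) = (21² + 20² − 29²) / (2·21·20) = 0/840 = 0, so ∠EKJ = 90°.

Therefore, the measure of angle ∠EKJ = 90°.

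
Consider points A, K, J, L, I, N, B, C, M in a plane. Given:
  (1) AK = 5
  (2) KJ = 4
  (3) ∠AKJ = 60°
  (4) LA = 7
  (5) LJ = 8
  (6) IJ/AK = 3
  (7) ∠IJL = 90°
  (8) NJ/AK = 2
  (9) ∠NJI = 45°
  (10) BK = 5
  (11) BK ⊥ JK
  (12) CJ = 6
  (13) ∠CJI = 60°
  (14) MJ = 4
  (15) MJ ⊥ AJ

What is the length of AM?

Step 1: By the law of cosines on triangle JKA: JA² = 4² + 5² − 2·4·5·cos(60°) = 21, so JA = √21.
Step 2: By the law of cosines on triangle AJM: AM² = √21² + 4² − 2·√21·4·cos(90°) = 37, so AM = √37.

Therefore, the length of AM = √37.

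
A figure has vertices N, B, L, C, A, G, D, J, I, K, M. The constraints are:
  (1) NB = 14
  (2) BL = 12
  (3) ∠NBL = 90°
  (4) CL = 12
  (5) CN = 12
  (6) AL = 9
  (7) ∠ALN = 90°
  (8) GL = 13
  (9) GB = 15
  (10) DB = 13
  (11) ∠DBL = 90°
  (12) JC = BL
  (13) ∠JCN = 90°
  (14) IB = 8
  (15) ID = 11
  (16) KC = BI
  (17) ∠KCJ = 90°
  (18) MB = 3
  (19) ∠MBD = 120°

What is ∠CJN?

From the given relations: JC = BL = 12.
Step 1: By the law of cosines on triangle JCN: JN² = 12² + 12² − 2·12·12·cos(90°) = 288, so JN = 12·√2.
Step 2: By the inverse law of cosines on triangle CJN: cos(∠CJN) = (12² + (12·√2)² − 12²) / (2·12·12·√2) = 288/407.29 = 0.7071, so ∠CJN = 45°.

Therefore, the measure of angle ∠CJN = 45°.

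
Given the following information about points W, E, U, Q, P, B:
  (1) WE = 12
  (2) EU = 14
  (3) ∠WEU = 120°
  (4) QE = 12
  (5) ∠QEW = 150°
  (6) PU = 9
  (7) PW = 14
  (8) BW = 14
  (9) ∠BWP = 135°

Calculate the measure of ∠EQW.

Step 1: By the law of cosines on triangle QEW: QW² = 12² + 12² − 2·12·12·cos(150°) = 537.42, so QW ≈ 23.18.
Step 2: By the inverse law of cosines on triangle EQW: cos(∠EQW) = (12² + 23.18² − 12²) / (2·12·23.18) = 537.42/556.37 = 0.9659, so ∠EQW = 15°.

Therefore, the measure of angle ∠EQW = 15°.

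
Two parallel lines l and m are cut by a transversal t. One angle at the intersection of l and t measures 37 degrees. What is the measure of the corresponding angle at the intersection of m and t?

Corresponding angles formed by parallel lines and a transversal are equal.
The given angle is 37 degrees.
The corresponding angle = 37 degrees.

37 degrees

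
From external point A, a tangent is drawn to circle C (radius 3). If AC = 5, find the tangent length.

tangent = √(d² - r²) = √(5² - 3²) = √(25 - 9) = √16 = 4

4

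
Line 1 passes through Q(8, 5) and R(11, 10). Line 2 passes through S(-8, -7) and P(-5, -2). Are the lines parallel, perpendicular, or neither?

Slope of line 1: m1 = (10 - 5)/(11 - 8) = 5/3 = 5/3
Slope of line 2: m2 = (-2 - -7)/(-5 - -8) = 5/3 = 5/3
Since m1 = m2 = 5/3, the lines are parallel.

Parallel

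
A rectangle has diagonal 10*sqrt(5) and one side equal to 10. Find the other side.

The diagonal of a rectangle forms a right triangle with the two sides.
Rearranging the Pythagorean theorem: missing side = sqrt(d^2 - known^2).
= sqrt(500 - 100) = sqrt(400) = 20.

20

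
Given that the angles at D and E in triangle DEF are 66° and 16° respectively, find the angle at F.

angle F = 180 - 66 - 16 = 98 degrees.

98 degrees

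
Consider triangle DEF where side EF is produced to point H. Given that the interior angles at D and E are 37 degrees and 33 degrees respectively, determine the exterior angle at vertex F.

By the exterior angle theorem, an exterior angle of a triangle equals the sum of the two remote interior angles.
Exterior angle = angle D + angle E
Exterior angle = 37 + 33 = 70 degrees

70 degrees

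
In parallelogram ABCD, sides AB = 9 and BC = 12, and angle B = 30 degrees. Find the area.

Area = 9 * 12 * sin(30°) = 108 * 1/2 = 54

54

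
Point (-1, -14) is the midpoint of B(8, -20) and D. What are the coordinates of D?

Using the midpoint formula: M = ((x1 + x2)/2, (y1 + y2)/2)
We know M = (-1, -14) and B = (8, -20)
For x: -1 = (8 + x2)/2, so x2 = 2*-1 - 8 = -10
For y: -14 = (-20 + y2)/2, so y2 = 2*-14 - -20 = -8
D = (-10, -8)

(-10, -8)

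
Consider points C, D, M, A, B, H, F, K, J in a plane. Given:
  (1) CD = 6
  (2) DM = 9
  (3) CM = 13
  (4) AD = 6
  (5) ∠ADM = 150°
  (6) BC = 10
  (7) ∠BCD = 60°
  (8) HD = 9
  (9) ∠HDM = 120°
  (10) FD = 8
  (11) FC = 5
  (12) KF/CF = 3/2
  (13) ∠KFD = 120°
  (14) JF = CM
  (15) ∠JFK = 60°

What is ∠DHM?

Step 1: By the law of cosines on triangle HDM: HM² = 9² + 9² − 2·9·9·cos(120°) = 243, so HM = 9·√3.
Step 2: By the inverse law of cosines on triangle DHM: cos(∠DHM) = (9² + (9·√3)² − 9²) / (2·9·9·√3) = 243/280.59 = 0.866, so ∠DHM = 30°.

Therefore, the measure of angle ∠DHM = 30°.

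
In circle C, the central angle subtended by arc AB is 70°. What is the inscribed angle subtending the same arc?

By the inscribed angle theorem, the inscribed angle is half the central angle.
Inscribed angle = 70° / 2 = 35°

35°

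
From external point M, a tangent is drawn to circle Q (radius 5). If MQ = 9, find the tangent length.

The tangent, radius, and line from the external point to the center form a right triangle.
The right angle is where the tangent meets the radius.
By the Pythagorean theorem: tangent² + 5² = 9²
tangent² = 81 - 25 = 56
tangent = 2*sqrt(14)

2*sqrt(14)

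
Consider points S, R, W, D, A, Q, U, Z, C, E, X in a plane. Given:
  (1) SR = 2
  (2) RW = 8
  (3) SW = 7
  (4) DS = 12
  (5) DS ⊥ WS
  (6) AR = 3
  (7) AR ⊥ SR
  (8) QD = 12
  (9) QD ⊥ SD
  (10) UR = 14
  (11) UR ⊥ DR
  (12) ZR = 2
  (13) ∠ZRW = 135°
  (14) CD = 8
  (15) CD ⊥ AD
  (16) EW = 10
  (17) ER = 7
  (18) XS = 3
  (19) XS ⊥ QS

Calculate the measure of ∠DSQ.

Step 1: By the law of cosines on triangle SDQ: SQ² = 12² + 12² − 2·12·12·cos(90°) = 288, so SQ = 12·√2.
Step 2: By the inverse law of cosines on triangle DSQ: cos(∠DSQ) = (12² + (12·√2)² − 12²) / (2·12·12·√2) = 288/407.29 = 0.7071, so ∠DSQ = 45°.

Therefore, the measure of angle ∠DSQ = 45°.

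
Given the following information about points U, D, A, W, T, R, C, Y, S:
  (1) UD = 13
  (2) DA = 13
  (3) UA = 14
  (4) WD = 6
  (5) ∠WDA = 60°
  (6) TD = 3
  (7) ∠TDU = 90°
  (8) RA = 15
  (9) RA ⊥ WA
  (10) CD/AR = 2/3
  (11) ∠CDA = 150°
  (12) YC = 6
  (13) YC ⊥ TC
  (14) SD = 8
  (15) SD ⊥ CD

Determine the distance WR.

Step 1: By the law of cosines on triangle ADW: AW² = 13² + 6² − 2·13·6·cos(60°) = 127, so AW = √127.
Step 2: By the law of cosines on triangle WAR: WR² = √127² + 15² − 2·√127·15·cos(90°) = 352, so WR = 4·√22.

Therefore, the length of WR = 4·√22.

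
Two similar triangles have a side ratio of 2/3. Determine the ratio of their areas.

Area ratio = (side ratio)^2 = (2/3)^2 = 4:9.

4:9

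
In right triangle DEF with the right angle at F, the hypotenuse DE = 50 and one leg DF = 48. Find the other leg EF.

EF = sqrt(50^2 - 48^2) = sqrt(196) = 14

14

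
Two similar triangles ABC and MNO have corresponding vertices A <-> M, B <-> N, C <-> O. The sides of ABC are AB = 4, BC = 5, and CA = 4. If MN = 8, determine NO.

Since the triangles are similar, the ratio of corresponding sides is constant.
Scale factor k = MN / AB = 8 / 4 = 2
NO = k * BC = 2 * 5 = 10

10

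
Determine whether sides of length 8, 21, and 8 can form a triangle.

The longest side is 21. The other two sides sum to 8 + 8 = 16.
Since 16 ≤ 21, the two shorter sides cannot reach around to close the triangle.

No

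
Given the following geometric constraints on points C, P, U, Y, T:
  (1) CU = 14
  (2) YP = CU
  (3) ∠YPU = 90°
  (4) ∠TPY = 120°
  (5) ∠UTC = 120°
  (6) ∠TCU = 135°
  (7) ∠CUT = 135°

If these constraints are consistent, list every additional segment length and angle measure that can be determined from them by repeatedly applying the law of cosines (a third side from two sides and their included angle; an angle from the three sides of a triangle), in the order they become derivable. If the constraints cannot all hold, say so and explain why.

These constraints are not satisfiable: (5), (6) and (7) are the three interior angles of triangle UTC, which must sum to 180°, but 120° + 135° + 135° = 390°. No planar figure meets all of them, so nothing further can be derived.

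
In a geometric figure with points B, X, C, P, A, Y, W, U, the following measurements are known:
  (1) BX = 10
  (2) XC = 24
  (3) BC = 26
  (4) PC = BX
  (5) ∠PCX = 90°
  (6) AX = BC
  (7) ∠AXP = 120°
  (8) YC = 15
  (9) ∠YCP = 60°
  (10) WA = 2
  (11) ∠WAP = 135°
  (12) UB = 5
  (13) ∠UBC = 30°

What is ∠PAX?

From the given relations: PC = BX = 10; AX = BC = 26.
Step 1: By the law of cosines on triangle XCP: XP² = 24² + 10² − 2·24·10·cos(90°) = 676, so XP = 26.
Step 2: By the law of cosines on triangle AXP: AP² = 26² + 26² − 2·26·26·cos(120°) = 2028, so AP ≈ 45.03.
Step 3: By the inverse law of cosines on triangle PAX: cos(∠PAX) = (45.03² + 26² − 26²) / (2·45.03·26) = 2028/2341.73 = 0.866, so ∠PAX = 30°.

Therefore, the measure of angle ∠PAX = 30°.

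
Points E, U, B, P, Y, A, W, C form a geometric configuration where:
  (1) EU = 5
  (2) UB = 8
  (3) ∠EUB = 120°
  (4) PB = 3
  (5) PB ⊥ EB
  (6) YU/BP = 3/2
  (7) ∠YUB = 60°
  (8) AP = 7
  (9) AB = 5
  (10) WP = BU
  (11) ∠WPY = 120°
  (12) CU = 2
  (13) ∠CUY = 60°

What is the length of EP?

Step 1: By the law of cosines on triangle BUE: BE² = 8² + 5² − 2·8·5·cos(120°) = 129, so BE = √129.
Step 2: By the law of cosines on triangle EBP: EP² = √129² + 3² − 2·√129·3·cos(90°) = 138, so EP = √138.

Therefore, the length of EP = √138.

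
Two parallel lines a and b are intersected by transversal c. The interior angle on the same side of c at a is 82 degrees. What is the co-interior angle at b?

Co-interior angles (same-side interior) formed by parallel lines and a transversal are supplementary (sum to 180 degrees).
The given angle is 82 degrees.
The co-interior angle = 180 - 82 = 98 degrees.

98 degrees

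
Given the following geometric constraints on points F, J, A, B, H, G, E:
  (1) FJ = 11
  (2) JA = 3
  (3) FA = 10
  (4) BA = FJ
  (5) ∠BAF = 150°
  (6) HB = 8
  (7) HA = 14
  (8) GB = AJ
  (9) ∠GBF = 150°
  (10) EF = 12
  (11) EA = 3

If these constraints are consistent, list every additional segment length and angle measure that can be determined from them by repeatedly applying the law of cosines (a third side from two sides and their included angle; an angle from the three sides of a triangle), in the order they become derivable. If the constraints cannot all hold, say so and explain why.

The constraints are consistent. Derivable facts, in order:
After 1 step:
- FB ≈ 20.29
- ∠ABH = 93.58°
- ∠AEF = 42.6°
- ∠AFE = 11.72°
- ∠AFJ = 15.5°
- ∠AHB = 51.64°
- ∠AJF = 62.96°
- ∠BAH = 34.77°
- ∠EAF = 125.69°
- ∠FAJ = 101.54°
After 2 steps:
- FG ≈ 22.93
- ∠ABF = 14.27°
- ∠AFB = 15.73°
After 3 steps:
- ∠BFG = 3.75°
- ∠BGF = 26.25°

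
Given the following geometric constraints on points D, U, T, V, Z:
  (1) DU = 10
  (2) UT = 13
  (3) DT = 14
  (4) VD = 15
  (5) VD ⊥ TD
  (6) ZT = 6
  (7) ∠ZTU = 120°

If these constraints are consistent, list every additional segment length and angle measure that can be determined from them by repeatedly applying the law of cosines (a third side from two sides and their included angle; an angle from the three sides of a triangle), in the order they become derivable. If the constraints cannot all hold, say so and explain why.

The constraints are consistent. Derivable facts, in order:
After 1 step:
- TV ≈ 20.52
- UZ ≈ 16.82
- ∠DTU = 43.28°
- ∠DUT = 73.69°
- ∠TDU = 63.03°
After 2 steps:
- ∠DTV = 46.97°
- ∠DVT = 43.03°
- ∠TUZ = 17.99°
- ∠TZU = 42.01°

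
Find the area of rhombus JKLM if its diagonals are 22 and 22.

Area = (22 * 22) / 2 = 484 / 2 = 242

242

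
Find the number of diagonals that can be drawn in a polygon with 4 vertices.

Total line segments between 4 vertices = C(4,2) = 6.
Subtract the 4 sides: 6 - 4 = 2 diagonals.

2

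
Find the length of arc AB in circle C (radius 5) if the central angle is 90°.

The full circumference is 2πr = 2π(5) = 10*pi.
The arc spans 90° out of 360°, which is a fraction of 1/4.
Arc length = 10*pi × 1/4 = 5*pi/2.

5*pi/2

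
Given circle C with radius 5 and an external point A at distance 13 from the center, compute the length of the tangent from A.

tangent = √(d² - r²) = √(13² - 5²) = √(169 - 25) = √144 = 12

12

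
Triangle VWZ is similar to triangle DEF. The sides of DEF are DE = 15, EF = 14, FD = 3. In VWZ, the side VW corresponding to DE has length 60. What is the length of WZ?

k = 60/15 = 4. WZ = 4 * 14 = 56.

56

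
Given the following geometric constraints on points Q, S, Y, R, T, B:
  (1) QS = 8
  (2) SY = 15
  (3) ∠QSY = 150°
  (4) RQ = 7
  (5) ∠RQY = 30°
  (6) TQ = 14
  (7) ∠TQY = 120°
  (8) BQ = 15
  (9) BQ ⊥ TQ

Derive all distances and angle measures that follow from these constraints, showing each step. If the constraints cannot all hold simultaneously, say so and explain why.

The constraints are consistent.

Step 1: From QS = 8, SY = 15, and ∠QSY = 150°, by the law of cosines:
  QY² = QS² + SY² - 2·QS·SY·cos(150°) = 64 + 225 + 207.8 = 496.8
  QY ≈ 22.29

Step 2: From TQ = 14, QB = 15, and ∠TQB = 90°, by the law of cosines:
  TB² = TQ² + QB² - 2·TQ·QB·cos(90°) = 196 + 225 - 0 = 421
  TB ≈ 20.52

Step 3: From YQ = 22.29, QR = 7, and ∠YQR = 30°, by the law of cosines:
  YR² = YQ² + QR² - 2·YQ·QR·cos(30°) = 496.8 + 49 - 270.3 = 275.6
  YR ≈ 16.6

Step 4: From YQ = 22.29, QT = 14, and ∠YQT = 120°, by the law of cosines:
  YT² = YQ² + QT² - 2·YQ·QT·cos(120°) = 496.8 + 196 + 312.1 = 1005
  YT ≈ 31.7

Step 5: From QS = 8, QY = 22.29, SY = 15, by the inverse law of cosines:
  cos(∠SQY) = (QS² + QY² - SY²) / (2·QS·QY)
  ∠SQY = 19.66°

Step 6: From YQ = 22.29, YS = 15, QS = 8, by the inverse law of cosines:
  cos(∠QYS) = (YQ² + YS² - QS²) / (2·YQ·YS)
  ∠QYS = 10.34°

Step 7: From TB = 20.52, TQ = 14, BQ = 15, by the inverse law of cosines:
  cos(∠BTQ) = (TB² + TQ² - BQ²) / (2·TB·TQ)
  ∠BTQ = 46.97°

Step 8: From BQ = 15, BT = 20.52, QT = 14, by the inverse law of cosines:
  cos(∠QBT) = (BQ² + BT² - QT²) / (2·BQ·BT)
  ∠QBT = 43.03°

Step 9: From YQ = 22.29, YR = 16.6, QR = 7, by the inverse law of cosines:
  cos(∠QYR) = (YQ² + YR² - QR²) / (2·YQ·YR)
  ∠QYR = 12.17°

Step 10: From YQ = 22.29, YT = 31.7, QT = 14, by the inverse law of cosines:
  cos(∠QYT) = (YQ² + YT² - QT²) / (2·YQ·YT)
  ∠QYT = 22.49°

Step 11: From RQ = 7, RY = 16.6, QY = 22.29, by the inverse law of cosines:
  cos(∠QRY) = (RQ² + RY² - QY²) / (2·RQ·RY)
  ∠QRY = 137.83°

Step 12: From TQ = 14, TY = 31.7, QY = 22.29, by the inverse law of cosines:
  cos(∠QTY) = (TQ² + TY² - QY²) / (2·TQ·TY)
  ∠QTY = 37.51°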